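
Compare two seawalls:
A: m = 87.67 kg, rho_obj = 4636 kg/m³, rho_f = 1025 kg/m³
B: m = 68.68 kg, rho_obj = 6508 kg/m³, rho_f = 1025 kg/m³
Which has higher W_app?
W_app(A) = 669.9 N, W_app(B) = 567.6 N. Answer: A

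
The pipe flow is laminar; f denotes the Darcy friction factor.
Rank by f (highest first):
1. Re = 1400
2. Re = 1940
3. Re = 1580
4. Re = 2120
Case 1: f = 0.04571
Case 2: f = 0.03299
Case 3: f = 0.04051
Case 4: f = 0.03019
Ranking (highest first): 1, 3, 2, 4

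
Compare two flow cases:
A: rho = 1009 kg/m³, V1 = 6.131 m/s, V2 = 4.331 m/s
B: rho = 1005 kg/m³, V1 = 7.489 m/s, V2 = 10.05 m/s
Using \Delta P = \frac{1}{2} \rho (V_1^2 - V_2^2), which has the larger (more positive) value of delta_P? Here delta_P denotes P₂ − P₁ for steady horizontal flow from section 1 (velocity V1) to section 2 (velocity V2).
delta_P(A) = 9.501 kPa, delta_P(B) = -22.57 kPa. Answer: A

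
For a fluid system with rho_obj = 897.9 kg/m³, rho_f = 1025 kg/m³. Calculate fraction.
Formula: f_{sub} = \frac{\rho_{obj}}{\rho_f}
fraction = 897.9/1025 = 0.876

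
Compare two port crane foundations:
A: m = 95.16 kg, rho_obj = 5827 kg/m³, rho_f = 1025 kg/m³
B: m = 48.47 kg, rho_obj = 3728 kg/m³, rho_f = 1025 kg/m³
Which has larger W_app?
W_app(A) = 769.3 N, W_app(B) = 344.8 N. Answer: A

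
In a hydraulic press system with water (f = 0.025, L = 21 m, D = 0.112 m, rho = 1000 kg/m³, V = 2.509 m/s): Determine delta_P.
Formula: \Delta P = f \frac{L}{D} \frac{\rho V^2}{2}
delta_P = 0.025·(21/0.112)·0.5·1000·2.509²/1000 = 14.75 kPa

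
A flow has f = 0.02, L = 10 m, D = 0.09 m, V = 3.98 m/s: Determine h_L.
Formula: h_L = f \frac{L}{D} \frac{V^2}{2g}
h_L = 0.02·(10/0.09)·3.98²/(2·9.81) = 1.794 m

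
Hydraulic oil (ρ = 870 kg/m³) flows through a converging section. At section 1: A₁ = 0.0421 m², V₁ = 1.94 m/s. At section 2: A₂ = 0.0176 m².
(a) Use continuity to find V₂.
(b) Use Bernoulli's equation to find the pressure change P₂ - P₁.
(a) Continuity: A₁V₁=A₂V₂ -> V₂=A₁V₁/A₂=0.0421*1.94/0.0176=4.64 m/s
(b) Bernoulli: P₂-P₁=0.5*rho*(V₁^2-V₂^2)/1000=0.5*870*(1.94^2-4.64^2)/1000=-7.728 kPa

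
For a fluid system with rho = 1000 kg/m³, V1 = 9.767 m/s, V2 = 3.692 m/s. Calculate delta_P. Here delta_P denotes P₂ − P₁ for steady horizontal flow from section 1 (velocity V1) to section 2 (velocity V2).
Formula: \Delta P = \frac{1}{2} \rho (V_1^2 - V_2^2)
delta_P = 0.5·1000·(9.767² − 3.692²)/1000 = 40.88 kPa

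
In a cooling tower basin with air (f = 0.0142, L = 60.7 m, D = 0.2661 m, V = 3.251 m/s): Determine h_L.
Formula: h_L = f \frac{L}{D} \frac{V^2}{2g}
h_L = 0.0142·(60.7/0.2661)·3.251²/(2·9.81) = 1.745 m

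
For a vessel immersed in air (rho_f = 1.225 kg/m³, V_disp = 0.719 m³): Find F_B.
Formula: F_B = \rho_f g V_{disp}
F_B = 1.225·9.81·0.719 = 8.64 N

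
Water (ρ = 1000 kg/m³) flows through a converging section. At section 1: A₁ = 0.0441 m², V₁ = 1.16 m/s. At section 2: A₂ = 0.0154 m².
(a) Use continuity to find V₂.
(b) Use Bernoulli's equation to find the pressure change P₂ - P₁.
(a) Continuity: A₁V₁=A₂V₂ -> V₂=A₁V₁/A₂=0.0441*1.16/0.0154=3.32 m/s
(b) Bernoulli: P₂-P₁=0.5*rho*(V₁^2-V₂^2)/1000=0.5*1000*(1.16^2-3.32^2)/1000=-4.838 kPa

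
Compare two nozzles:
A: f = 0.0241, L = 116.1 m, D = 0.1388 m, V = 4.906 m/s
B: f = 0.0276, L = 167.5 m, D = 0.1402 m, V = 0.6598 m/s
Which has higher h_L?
h_L(A) = 24.73 m, h_L(B) = 0.7316 m. Answer: A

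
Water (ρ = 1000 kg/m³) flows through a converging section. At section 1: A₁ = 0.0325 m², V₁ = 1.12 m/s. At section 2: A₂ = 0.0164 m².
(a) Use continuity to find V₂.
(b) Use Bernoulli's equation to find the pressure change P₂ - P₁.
(a) Continuity: A₁V₁=A₂V₂ -> V₂=A₁V₁/A₂=0.0325*1.12/0.0164=2.22 m/s
(b) Bernoulli: P₂-P₁=0.5*rho*(V₁^2-V₂^2)/1000=0.5*1000*(1.12^2-2.22^2)/1000=-1.837 kPa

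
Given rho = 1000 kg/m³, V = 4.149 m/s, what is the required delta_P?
Formula: V = \sqrt{\frac{2 \Delta P}{\rho}}
Substituting knowns: 4.149 = √(2·(delta_P·1000)/1000)
Solving for delta_P: delta_P = 4.149²·1000/2/1000 = 8.607 kPa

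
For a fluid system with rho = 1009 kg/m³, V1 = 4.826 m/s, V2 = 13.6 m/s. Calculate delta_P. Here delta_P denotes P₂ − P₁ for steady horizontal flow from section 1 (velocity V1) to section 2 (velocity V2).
Formula: \Delta P = \frac{1}{2} \rho (V_1^2 - V_2^2)
delta_P = 0.5·1009·(4.826² − 13.6²)/1000 = -81.56 kPa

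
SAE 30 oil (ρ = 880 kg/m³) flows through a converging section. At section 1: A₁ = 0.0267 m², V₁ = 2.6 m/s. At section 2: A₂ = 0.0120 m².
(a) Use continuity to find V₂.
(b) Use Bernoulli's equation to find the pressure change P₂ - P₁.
(a) Continuity: A₁V₁=A₂V₂ -> V₂=A₁V₁/A₂=0.0267*2.6/0.0120=5.79 m/s
(b) Bernoulli: P₂-P₁=0.5*rho*(V₁^2-V₂^2)/1000=0.5*880*(2.6^2-5.79^2)/1000=-11.78 kPa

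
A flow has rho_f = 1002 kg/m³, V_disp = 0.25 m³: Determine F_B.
Formula: F_B = \rho_f g V_{disp}
F_B = 1002·9.81·0.25 = 2457 N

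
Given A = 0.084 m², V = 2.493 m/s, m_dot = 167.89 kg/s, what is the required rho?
Formula: \dot{m} = \rho A V
Substituting knowns: 167.89 = rho·0.084·2.493
Solving for rho: rho = 167.89/(0.084·2.493) = 801.7 kg/m³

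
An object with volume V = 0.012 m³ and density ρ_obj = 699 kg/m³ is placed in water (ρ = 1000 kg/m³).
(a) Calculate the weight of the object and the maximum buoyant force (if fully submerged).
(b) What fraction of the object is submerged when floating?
(a) W=rho_obj*g*V=699*9.81*0.012=82.3 N; F_B(max)=rho*g*V=1000*9.81*0.012=117.7 N
(b) Floating fraction=rho_obj/rho=699/1000=0.699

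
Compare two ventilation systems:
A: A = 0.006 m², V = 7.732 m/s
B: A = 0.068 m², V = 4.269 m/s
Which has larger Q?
Q(A) = 46.39 L/s, Q(B) = 290.3 L/s. Answer: B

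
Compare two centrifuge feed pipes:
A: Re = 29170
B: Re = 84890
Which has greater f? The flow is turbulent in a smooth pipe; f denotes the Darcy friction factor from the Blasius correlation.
f(A) = 0.02418, f(B) = 0.01851. Answer: A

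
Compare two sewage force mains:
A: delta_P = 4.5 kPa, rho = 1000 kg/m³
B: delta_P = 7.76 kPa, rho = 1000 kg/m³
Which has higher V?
V(A) = 3 m/s, V(B) = 3.94 m/s. Answer: B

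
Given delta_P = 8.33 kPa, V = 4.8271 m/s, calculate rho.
Formula: V = \sqrt{\frac{2 \Delta P}{\rho}}
Substituting knowns: 4.8271 = √(2·(8.33·1000)/rho)
Solving for rho: rho = 2·(8.33·1000)/4.8271² = 715 kg/m³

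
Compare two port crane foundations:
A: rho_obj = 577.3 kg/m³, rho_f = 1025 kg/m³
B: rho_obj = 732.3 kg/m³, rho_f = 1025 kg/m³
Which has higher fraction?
fraction(A) = 0.5632, fraction(B) = 0.7144. Answer: B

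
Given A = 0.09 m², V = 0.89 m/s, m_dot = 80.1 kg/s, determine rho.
Formula: \dot{m} = \rho A V
Substituting knowns: 80.1 = rho·0.09·0.89
Solving for rho: rho = 80.1/(0.09·0.89) = 1000 kg/m³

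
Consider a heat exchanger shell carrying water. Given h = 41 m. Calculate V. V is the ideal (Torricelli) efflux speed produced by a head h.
Formula: V = \sqrt{2 g h}
V = √(2·9.81·41) = 28.36 m/s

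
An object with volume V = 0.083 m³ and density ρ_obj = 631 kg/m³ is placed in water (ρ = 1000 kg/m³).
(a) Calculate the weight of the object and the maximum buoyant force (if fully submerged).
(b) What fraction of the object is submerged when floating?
(a) W=rho_obj*g*V=631*9.81*0.083=513.8 N; F_B(max)=rho*g*V=1000*9.81*0.083=814.2 N
(b) Floating fraction=rho_obj/rho=631/1000=0.631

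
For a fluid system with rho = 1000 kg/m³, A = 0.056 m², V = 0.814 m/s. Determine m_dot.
Formula: \dot{m} = \rho A V
m_dot = 1000·0.056·0.814 = 45.58 kg/s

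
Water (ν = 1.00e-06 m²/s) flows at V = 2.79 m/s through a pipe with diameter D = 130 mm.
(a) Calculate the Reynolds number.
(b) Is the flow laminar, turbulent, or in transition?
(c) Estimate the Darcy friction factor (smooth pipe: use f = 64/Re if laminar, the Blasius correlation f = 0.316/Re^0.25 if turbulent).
(a) Re = V·D/ν = 2.79·0.13/1.00e-06 = 362700
(b) Flow regime: turbulent (Re > 4000)
(c) Friction factor: f = 0.316/Re^0.25 = 0.316/362700^0.25 = 0.01288 (Blasius is strictly valid for Re ≲ 1e5; used here as the smooth-pipe estimate the problem specifies)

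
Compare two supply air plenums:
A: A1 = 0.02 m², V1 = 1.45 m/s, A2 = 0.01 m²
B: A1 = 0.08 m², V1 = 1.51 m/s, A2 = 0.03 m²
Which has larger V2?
V2(A) = 2.9 m/s, V2(B) = 4.027 m/s. Answer: B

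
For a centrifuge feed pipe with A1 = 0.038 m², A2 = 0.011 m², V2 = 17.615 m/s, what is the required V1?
Formula: V_2 = \frac{A_1 V_1}{A_2}
Substituting knowns: 17.615 = 0.038·V1/0.011
Solving for V1: V1 = 17.615·0.011/0.038 = 5.099 m/s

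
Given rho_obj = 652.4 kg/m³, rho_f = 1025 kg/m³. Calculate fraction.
Formula: f_{sub} = \frac{\rho_{obj}}{\rho_f}
fraction = 652.4/1025 = 0.6365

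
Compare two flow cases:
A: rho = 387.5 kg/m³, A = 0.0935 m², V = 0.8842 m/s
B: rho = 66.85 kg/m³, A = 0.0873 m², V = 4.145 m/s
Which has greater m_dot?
m_dot(A) = 32.04 kg/s, m_dot(B) = 24.19 kg/s. Answer: A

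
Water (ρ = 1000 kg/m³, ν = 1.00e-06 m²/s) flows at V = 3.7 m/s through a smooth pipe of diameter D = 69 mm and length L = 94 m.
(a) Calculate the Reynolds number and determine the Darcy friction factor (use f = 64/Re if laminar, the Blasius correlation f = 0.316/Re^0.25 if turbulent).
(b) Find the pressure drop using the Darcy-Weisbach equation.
(a) Re = V·D/ν = 3.7·0.069/1.00e-06 = 255300 → turbulent (Re > 4000); f = 0.316/Re^0.25 = 0.316/255300^0.25 = 0.014058 (Blasius is strictly valid for Re ≲ 1e5; used here as the smooth-pipe estimate the problem specifies)
(b) Darcy-Weisbach: ΔP = f·(L/D)·½ρV²/1000 = 0.014058·(94/0.069)·½·1000·3.7²/1000 = 131.1 kPa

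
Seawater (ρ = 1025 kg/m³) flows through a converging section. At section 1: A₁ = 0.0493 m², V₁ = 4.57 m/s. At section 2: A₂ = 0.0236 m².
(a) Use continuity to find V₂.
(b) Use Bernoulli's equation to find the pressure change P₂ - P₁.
(a) Continuity: A₁V₁=A₂V₂ -> V₂=A₁V₁/A₂=0.0493*4.57/0.0236=9.55 m/s
(b) Bernoulli: P₂-P₁=0.5*rho*(V₁^2-V₂^2)/1000=0.5*1025*(4.57^2-9.55^2)/1000=-36.04 kPa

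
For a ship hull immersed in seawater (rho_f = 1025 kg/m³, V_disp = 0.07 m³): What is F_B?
Formula: F_B = \rho_f g V_{disp}
F_B = 1025·9.81·0.07 = 703.9 N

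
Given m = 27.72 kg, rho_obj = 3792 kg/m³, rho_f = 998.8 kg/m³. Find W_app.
Formula: W_{app} = mg\left(1 - \frac{\rho_f}{\rho_{obj}}\right)
W_app = 27.72·9.81·(1 − 998.8/3792) = 200.3 N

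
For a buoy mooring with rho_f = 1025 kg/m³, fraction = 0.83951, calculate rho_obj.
Formula: f_{sub} = \frac{\rho_{obj}}{\rho_f}
Substituting knowns: 0.83951 = rho_obj/1025
Solving for rho_obj: rho_obj = 0.83951·1025 = 860.5 kg/m³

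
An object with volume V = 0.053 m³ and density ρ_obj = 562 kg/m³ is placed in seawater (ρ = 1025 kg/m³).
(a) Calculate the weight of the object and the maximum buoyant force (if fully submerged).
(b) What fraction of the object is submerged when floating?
(a) W=rho_obj*g*V=562*9.81*0.053=292.2 N; F_B(max)=rho*g*V=1025*9.81*0.053=532.9 N
(b) Floating fraction=rho_obj/rho=562/1025=0.548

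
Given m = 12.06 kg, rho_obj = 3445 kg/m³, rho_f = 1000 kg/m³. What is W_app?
Formula: W_{app} = mg\left(1 - \frac{\rho_f}{\rho_{obj}}\right)
W_app = 12.06·9.81·(1 − 1000/3445) = 83.97 N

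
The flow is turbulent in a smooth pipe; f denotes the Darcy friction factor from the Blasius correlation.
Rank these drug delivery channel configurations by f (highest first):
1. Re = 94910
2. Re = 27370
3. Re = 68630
Case 1: f = 0.018
Case 2: f = 0.02457
Case 3: f = 0.01952
Ranking (highest first): 2, 3, 1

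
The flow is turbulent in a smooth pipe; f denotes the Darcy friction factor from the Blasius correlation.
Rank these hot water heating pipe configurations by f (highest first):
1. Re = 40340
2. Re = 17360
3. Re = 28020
Case 1: f = 0.0223
Case 2: f = 0.02753
Case 3: f = 0.02442
Ranking (highest first): 2, 3, 1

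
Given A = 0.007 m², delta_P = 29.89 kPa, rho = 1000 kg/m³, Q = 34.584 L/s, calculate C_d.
Formula: Q = C_d A \sqrt{\frac{2 \Delta P}{\rho}}
Substituting knowns: 34.584 = C_d·0.007·√(2·(29.89·1000)/1000)·1000
Solving for C_d: C_d = (34.584/1000)/(0.007·√(2·(29.89·1000)/1000)) = 0.639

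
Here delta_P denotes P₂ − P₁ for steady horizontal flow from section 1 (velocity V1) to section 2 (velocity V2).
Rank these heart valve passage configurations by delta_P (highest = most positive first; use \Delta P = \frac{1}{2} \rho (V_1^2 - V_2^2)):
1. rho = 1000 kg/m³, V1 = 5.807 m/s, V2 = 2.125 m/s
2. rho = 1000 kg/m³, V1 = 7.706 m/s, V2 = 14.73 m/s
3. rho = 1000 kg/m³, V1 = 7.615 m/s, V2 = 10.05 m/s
Case 1: delta_P = 14.6 kPa
Case 2: delta_P = -78.8 kPa
Case 3: delta_P = -21.51 kPa
Ranking (highest first): 1, 3, 2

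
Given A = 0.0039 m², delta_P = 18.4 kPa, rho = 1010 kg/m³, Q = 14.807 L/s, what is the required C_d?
Formula: Q = C_d A \sqrt{\frac{2 \Delta P}{\rho}}
Substituting knowns: 14.807 = C_d·0.0039·√(2·(18.4·1000)/1010)·1000
Solving for C_d: C_d = (14.807/1000)/(0.0039·√(2·(18.4·1000)/1010)) = 0.629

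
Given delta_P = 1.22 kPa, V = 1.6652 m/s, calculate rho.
Formula: V = \sqrt{\frac{2 \Delta P}{\rho}}
Substituting knowns: 1.6652 = √(2·(1.22·1000)/rho)
Solving for rho: rho = 2·(1.22·1000)/1.6652² = 879.9 kg/m³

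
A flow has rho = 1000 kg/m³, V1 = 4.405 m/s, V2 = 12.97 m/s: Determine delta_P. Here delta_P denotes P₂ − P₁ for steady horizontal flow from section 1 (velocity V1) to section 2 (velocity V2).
Formula: \Delta P = \frac{1}{2} \rho (V_1^2 - V_2^2)
delta_P = 0.5·1000·(4.405² − 12.97²)/1000 = -74.41 kPa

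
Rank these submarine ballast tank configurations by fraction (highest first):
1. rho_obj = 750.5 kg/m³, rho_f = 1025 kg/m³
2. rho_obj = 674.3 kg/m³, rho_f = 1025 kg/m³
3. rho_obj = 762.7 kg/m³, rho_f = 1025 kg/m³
Case 1: fraction = 0.7322
Case 2: fraction = 0.6579
Case 3: fraction = 0.7441
Ranking (highest first): 3, 1, 2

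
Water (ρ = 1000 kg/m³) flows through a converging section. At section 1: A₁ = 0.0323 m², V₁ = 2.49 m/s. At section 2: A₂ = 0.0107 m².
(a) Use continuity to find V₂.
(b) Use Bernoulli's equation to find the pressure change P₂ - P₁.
(a) Continuity: A₁V₁=A₂V₂ -> V₂=A₁V₁/A₂=0.0323*2.49/0.0107=7.52 m/s
(b) Bernoulli: P₂-P₁=0.5*rho*(V₁^2-V₂^2)/1000=0.5*1000*(2.49^2-7.52^2)/1000=-25.18 kPa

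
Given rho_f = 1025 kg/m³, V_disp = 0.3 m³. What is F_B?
Formula: F_B = \rho_f g V_{disp}
F_B = 1025·9.81·0.3 = 3017 N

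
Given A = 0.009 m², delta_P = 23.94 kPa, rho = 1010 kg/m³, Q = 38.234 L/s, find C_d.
Formula: Q = C_d A \sqrt{\frac{2 \Delta P}{\rho}}
Substituting knowns: 38.234 = C_d·0.009·√(2·(23.94·1000)/1010)·1000
Solving for C_d: C_d = (38.234/1000)/(0.009·√(2·(23.94·1000)/1010)) = 0.617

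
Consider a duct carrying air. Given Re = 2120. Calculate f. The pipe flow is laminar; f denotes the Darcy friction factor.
Formula: f = \frac{64}{Re}
f = 64/2120 = 0.03019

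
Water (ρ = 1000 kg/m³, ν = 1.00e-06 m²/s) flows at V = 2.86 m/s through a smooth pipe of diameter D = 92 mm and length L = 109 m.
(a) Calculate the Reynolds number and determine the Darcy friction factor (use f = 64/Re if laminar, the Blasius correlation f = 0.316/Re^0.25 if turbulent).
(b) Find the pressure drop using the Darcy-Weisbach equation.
(a) Re = V·D/ν = 2.86·0.092/1.00e-06 = 263120 → turbulent (Re > 4000); f = 0.316/Re^0.25 = 0.316/263120^0.25 = 0.013952 (Blasius is strictly valid for Re ≲ 1e5; used here as the smooth-pipe estimate the problem specifies)
(b) Darcy-Weisbach: ΔP = f·(L/D)·½ρV²/1000 = 0.013952·(109/0.092)·½·1000·2.86²/1000 = 67.6 kPa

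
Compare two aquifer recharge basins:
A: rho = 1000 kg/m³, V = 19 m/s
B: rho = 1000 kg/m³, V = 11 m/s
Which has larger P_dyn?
P_dyn(A) = 180.5 kPa, P_dyn(B) = 60.5 kPa. Answer: A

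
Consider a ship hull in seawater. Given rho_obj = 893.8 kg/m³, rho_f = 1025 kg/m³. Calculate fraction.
Formula: f_{sub} = \frac{\rho_{obj}}{\rho_f}
fraction = 893.8/1025 = 0.872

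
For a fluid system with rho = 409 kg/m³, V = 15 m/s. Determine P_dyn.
Formula: P_{dyn} = \frac{1}{2} \rho V^2
P_dyn = 0.5·409·15²/1000 = 46.01 kPa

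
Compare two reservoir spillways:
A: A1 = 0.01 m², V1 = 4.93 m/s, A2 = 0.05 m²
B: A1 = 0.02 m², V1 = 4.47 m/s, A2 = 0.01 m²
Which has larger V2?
V2(A) = 0.986 m/s, V2(B) = 8.94 m/s. Answer: B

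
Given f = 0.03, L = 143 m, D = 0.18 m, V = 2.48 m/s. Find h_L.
Formula: h_L = f \frac{L}{D} \frac{V^2}{2g}
h_L = 0.03·(143/0.18)·2.48²/(2·9.81) = 7.471 m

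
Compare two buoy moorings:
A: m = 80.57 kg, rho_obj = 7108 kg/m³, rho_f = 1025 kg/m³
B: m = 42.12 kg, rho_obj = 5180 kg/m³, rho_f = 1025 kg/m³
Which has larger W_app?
W_app(A) = 676.4 N, W_app(B) = 331.4 N. Answer: A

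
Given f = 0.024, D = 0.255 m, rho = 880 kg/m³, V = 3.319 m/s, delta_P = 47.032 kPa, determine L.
Formula: \Delta P = f \frac{L}{D} \frac{\rho V^2}{2}
Substituting knowns: 47.032 = 0.024·(L/0.255)·0.5·880·3.319²/1000
Solving for L: L = (47.032·1000)·0.255/(0.024·0.5·880·3.319²) = 103.1 m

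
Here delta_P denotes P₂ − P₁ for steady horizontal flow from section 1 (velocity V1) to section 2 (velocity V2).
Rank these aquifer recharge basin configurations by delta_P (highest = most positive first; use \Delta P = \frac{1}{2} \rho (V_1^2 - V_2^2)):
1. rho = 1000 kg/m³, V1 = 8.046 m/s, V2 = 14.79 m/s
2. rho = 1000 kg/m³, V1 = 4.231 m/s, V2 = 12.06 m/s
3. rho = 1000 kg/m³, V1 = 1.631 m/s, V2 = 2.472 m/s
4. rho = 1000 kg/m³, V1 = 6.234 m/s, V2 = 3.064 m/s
Case 1: delta_P = -77 kPa
Case 2: delta_P = -63.77 kPa
Case 3: delta_P = -1.725 kPa
Case 4: delta_P = 14.74 kPa
Ranking (highest first): 4, 3, 2, 1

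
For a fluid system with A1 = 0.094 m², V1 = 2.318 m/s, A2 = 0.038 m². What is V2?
Formula: V_2 = \frac{A_1 V_1}{A_2}
V2 = 0.094·2.318/0.038 = 5.734 m/s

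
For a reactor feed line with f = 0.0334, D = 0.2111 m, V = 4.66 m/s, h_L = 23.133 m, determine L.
Formula: h_L = f \frac{L}{D} \frac{V^2}{2g}
Substituting knowns: 23.133 = 0.0334·(L/0.2111)·4.66²/(2·9.81)
Solving for L: L = 23.133·2·9.81·0.2111/(0.0334·4.66²) = 132.1 m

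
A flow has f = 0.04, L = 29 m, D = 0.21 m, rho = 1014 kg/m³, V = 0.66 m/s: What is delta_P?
Formula: \Delta P = f \frac{L}{D} \frac{\rho V^2}{2}
delta_P = 0.04·(29/0.21)·0.5·1014·0.66²/1000 = 1.22 kPa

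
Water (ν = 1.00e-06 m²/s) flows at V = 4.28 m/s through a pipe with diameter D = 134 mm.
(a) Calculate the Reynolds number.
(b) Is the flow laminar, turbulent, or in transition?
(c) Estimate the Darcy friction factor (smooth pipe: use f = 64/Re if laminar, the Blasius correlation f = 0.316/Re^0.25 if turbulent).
(a) Re = V·D/ν = 4.28·0.134/1.00e-06 = 573520
(b) Flow regime: turbulent (Re > 4000)
(c) Friction factor: f = 0.316/Re^0.25 = 0.316/573520^0.25 = 0.01148 (Blasius is strictly valid for Re ≲ 1e5; used here as the smooth-pipe estimate the problem specifies)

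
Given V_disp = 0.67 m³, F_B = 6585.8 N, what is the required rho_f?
Formula: F_B = \rho_f g V_{disp}
Substituting knowns: 6585.8 = rho_f·9.81·0.67
Solving for rho_f: rho_f = 6585.8/(9.81·0.67) = 1002 kg/m³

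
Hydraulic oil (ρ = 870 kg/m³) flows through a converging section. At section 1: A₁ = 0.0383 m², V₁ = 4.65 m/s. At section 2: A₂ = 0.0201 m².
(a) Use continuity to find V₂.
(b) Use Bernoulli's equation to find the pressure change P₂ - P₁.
(a) Continuity: A₁V₁=A₂V₂ -> V₂=A₁V₁/A₂=0.0383*4.65/0.0201=8.86 m/s
(b) Bernoulli: P₂-P₁=0.5*rho*(V₁^2-V₂^2)/1000=0.5*870*(4.65^2-8.86^2)/1000=-24.74 kPa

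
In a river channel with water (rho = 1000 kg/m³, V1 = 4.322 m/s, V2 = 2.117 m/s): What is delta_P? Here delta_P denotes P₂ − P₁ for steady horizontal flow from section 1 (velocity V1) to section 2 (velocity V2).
Formula: \Delta P = \frac{1}{2} \rho (V_1^2 - V_2^2)
delta_P = 0.5·1000·(4.322² − 2.117²)/1000 = 7.099 kPa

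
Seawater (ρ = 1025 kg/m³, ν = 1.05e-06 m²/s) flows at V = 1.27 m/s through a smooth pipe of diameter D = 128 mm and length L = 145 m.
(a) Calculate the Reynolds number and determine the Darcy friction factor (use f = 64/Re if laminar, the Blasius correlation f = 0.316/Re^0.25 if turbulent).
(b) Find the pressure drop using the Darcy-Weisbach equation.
(a) Re = V·D/ν = 1.27·0.128/1.05e-06 = 154820 → turbulent (Re > 4000); f = 0.316/Re^0.25 = 0.316/154820^0.25 = 0.015931 (Blasius is strictly valid for Re ≲ 1e5; used here as the smooth-pipe estimate the problem specifies)
(b) Darcy-Weisbach: ΔP = f·(L/D)·½ρV²/1000 = 0.015931·(145/0.128)·½·1025·1.27²/1000 = 14.92 kPa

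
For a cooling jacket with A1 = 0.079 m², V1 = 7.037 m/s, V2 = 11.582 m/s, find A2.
Formula: V_2 = \frac{A_1 V_1}{A_2}
Substituting knowns: 11.582 = 0.079·7.037/A2
Solving for A2: A2 = 0.079·7.037/11.582 = 0.048 m²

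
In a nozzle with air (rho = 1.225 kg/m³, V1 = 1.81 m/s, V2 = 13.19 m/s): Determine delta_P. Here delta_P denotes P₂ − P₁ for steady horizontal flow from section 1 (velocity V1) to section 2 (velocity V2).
Formula: \Delta P = \frac{1}{2} \rho (V_1^2 - V_2^2)
delta_P = 0.5·1.225·(1.81² − 13.19²)/1000 = -0.1046 kPa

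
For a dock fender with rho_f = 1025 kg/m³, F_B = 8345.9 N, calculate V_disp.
Formula: F_B = \rho_f g V_{disp}
Substituting knowns: 8345.9 = 1025·9.81·V_disp
Solving for V_disp: V_disp = 8345.9/(1025·9.81) = 0.83 m³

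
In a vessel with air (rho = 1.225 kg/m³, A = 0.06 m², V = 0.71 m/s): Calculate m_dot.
Formula: \dot{m} = \rho A V
m_dot = 1.225·0.06·0.71 = 0.05218 kg/s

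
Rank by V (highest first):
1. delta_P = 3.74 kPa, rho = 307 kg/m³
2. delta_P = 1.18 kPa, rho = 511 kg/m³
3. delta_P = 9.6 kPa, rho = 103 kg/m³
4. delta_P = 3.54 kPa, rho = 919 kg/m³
Case 1: V = 4.936 m/s
Case 2: V = 2.149 m/s
Case 3: V = 13.65 m/s
Case 4: V = 2.776 m/s
Ranking (highest first): 3, 1, 4, 2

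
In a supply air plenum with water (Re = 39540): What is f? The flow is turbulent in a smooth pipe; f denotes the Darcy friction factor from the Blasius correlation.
Formula: f = \frac{0.316}{Re^{0.25}}
f = 0.316/39540^0.25 = 0.02241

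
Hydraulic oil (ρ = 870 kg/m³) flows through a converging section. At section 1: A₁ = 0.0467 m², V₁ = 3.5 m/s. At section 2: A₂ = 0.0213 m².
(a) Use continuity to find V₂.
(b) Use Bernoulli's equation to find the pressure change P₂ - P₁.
(a) Continuity: A₁V₁=A₂V₂ -> V₂=A₁V₁/A₂=0.0467*3.5/0.0213=7.67 m/s
(b) Bernoulli: P₂-P₁=0.5*rho*(V₁^2-V₂^2)/1000=0.5*870*(3.5^2-7.67^2)/1000=-20.26 kPa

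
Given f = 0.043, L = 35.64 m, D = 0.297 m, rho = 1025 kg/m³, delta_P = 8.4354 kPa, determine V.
Formula: \Delta P = f \frac{L}{D} \frac{\rho V^2}{2}
Substituting knowns: 8.4354 = 0.043·(35.64/0.297)·0.5·1025·V²/1000
Solving for V: V = √((8.4354·1000)/(0.043·(35.64/0.297)·0.5·1025)) = 1.786 m/s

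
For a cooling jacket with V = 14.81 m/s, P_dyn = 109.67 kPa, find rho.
Formula: P_{dyn} = \frac{1}{2} \rho V^2
Substituting knowns: 109.67 = 0.5·rho·14.81²/1000
Solving for rho: rho = 2·(109.67·1000)/14.81² = 1000 kg/m³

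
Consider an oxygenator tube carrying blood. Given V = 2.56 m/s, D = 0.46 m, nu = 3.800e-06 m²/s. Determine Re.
Formula: Re = \frac{V D}{\nu}
Re = 2.56·0.46/3.800e-06 = 309895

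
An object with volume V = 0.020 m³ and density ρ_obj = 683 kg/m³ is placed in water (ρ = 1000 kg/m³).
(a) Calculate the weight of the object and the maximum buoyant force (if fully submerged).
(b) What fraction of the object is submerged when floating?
(a) W=rho_obj*g*V=683*9.81*0.020=134.0 N; F_B(max)=rho*g*V=1000*9.81*0.020=196.2 N
(b) Floating fraction=rho_obj/rho=683/1000=0.683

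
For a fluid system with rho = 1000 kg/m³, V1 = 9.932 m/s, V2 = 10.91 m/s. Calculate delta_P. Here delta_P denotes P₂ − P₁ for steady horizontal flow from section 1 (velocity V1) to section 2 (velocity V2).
Formula: \Delta P = \frac{1}{2} \rho (V_1^2 - V_2^2)
delta_P = 0.5·1000·(9.932² − 10.91²)/1000 = -10.19 kPa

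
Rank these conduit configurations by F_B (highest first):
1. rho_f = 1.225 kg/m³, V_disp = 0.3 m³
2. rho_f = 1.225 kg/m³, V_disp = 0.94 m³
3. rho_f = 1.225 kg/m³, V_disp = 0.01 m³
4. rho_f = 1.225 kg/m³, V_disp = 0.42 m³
Case 1: F_B = 3.605 N
Case 2: F_B = 11.3 N
Case 3: F_B = 0.1202 N
Case 4: F_B = 5.047 N
Ranking (highest first): 2, 4, 1, 3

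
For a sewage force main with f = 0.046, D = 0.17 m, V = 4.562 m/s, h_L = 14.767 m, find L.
Formula: h_L = f \frac{L}{D} \frac{V^2}{2g}
Substituting knowns: 14.767 = 0.046·(L/0.17)·4.562²/(2·9.81)
Solving for L: L = 14.767·2·9.81·0.17/(0.046·4.562²) = 51.45 m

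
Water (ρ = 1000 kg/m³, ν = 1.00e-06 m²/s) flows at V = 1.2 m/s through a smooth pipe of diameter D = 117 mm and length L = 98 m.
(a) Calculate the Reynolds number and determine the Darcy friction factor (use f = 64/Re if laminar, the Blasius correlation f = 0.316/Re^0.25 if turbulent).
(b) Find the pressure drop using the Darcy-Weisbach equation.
(a) Re = V·D/ν = 1.2·0.117/1.00e-06 = 140400 → turbulent (Re > 4000); f = 0.316/Re^0.25 = 0.316/140400^0.25 = 0.016325 (Blasius is strictly valid for Re ≲ 1e5; used here as the smooth-pipe estimate the problem specifies)
(b) Darcy-Weisbach: ΔP = f·(L/D)·½ρV²/1000 = 0.016325·(98/0.117)·½·1000·1.2²/1000 = 9.845 kPa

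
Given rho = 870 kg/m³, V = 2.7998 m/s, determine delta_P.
Formula: V = \sqrt{\frac{2 \Delta P}{\rho}}
Substituting knowns: 2.7998 = √(2·(delta_P·1000)/870)
Solving for delta_P: delta_P = 2.7998²·870/2/1000 = 3.41 kPa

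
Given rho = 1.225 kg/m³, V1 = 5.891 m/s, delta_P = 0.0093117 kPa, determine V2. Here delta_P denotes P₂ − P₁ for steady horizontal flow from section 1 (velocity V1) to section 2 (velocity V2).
Formula: \Delta P = \frac{1}{2} \rho (V_1^2 - V_2^2)
Substituting knowns: 0.0093117 = 0.5·1.225·(5.891² − V2²)/1000
Solving for V2: V2 = √(5.891² − 2·(0.0093117·1000)/1.225) = 4.416 m/s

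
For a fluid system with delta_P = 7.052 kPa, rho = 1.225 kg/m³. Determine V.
Formula: V = \sqrt{\frac{2 \Delta P}{\rho}}
V = √(2·(7.052·1000)/1.225) = 107.3 m/s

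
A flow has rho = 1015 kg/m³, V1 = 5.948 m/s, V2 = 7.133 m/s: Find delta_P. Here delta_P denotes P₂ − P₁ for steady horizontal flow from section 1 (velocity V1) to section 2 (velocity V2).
Formula: \Delta P = \frac{1}{2} \rho (V_1^2 - V_2^2)
delta_P = 0.5·1015·(5.948² − 7.133²)/1000 = -7.867 kPa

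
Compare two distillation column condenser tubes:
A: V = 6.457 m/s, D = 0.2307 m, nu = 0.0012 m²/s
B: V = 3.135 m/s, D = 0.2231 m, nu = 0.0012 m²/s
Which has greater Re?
Re(A) = 1241, Re(B) = 582.8. Answer: A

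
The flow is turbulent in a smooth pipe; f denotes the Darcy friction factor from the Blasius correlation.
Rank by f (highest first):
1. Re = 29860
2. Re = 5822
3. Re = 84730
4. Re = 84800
Case 1: f = 0.02404
Case 2: f = 0.03618
Case 3: f = 0.01852
Case 4: f = 0.01852
Ranking (highest first): 2, 1, 3, 4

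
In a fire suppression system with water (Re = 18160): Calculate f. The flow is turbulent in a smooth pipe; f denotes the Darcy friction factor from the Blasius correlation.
Formula: f = \frac{0.316}{Re^{0.25}}
f = 0.316/18160^0.25 = 0.02722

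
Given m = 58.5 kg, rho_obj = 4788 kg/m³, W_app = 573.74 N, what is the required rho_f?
Formula: W_{app} = mg\left(1 - \frac{\rho_f}{\rho_{obj}}\right)
Substituting knowns: 573.74 = 58.5·9.81·(1 − rho_f/4788)
Solving for rho_f: rho_f = 4788·(1 − 573.74/(58.5·9.81)) = 1.21 kg/m³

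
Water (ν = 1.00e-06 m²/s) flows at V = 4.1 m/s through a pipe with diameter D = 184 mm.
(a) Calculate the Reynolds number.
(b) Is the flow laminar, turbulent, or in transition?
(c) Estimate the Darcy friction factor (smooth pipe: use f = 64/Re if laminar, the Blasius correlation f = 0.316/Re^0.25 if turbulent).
(a) Re = V·D/ν = 4.1·0.184/1.00e-06 = 754400
(b) Flow regime: turbulent (Re > 4000)
(c) Friction factor: f = 0.316/Re^0.25 = 0.316/754400^0.25 = 0.01072 (Blasius is strictly valid for Re ≲ 1e5; used here as the smooth-pipe estimate the problem specifies)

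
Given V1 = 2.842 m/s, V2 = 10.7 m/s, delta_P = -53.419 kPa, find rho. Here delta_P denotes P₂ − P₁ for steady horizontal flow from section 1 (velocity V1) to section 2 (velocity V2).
Formula: \Delta P = \frac{1}{2} \rho (V_1^2 - V_2^2)
Substituting knowns: -53.419 = 0.5·rho·(2.842² − 10.7²)/1000
Solving for rho: rho = 2·(-53.419·1000)/(2.842² − 10.7²) = 1004 kg/m³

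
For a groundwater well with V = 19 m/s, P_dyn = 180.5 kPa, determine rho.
Formula: P_{dyn} = \frac{1}{2} \rho V^2
Substituting knowns: 180.5 = 0.5·rho·19²/1000
Solving for rho: rho = 2·(180.5·1000)/19² = 1000 kg/m³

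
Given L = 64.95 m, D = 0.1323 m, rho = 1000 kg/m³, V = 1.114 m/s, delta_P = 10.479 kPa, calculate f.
Formula: \Delta P = f \frac{L}{D} \frac{\rho V^2}{2}
Substituting knowns: 10.479 = f·(64.95/0.1323)·0.5·1000·1.114²/1000
Solving for f: f = (10.479·1000)/((64.95/0.1323)·0.5·1000·1.114²) = 0.0344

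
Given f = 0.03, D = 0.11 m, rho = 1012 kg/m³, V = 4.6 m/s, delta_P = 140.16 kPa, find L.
Formula: \Delta P = f \frac{L}{D} \frac{\rho V^2}{2}
Substituting knowns: 140.16 = 0.03·(L/0.11)·0.5·1012·4.6²/1000
Solving for L: L = (140.16·1000)·0.11/(0.03·0.5·1012·4.6²) = 48 m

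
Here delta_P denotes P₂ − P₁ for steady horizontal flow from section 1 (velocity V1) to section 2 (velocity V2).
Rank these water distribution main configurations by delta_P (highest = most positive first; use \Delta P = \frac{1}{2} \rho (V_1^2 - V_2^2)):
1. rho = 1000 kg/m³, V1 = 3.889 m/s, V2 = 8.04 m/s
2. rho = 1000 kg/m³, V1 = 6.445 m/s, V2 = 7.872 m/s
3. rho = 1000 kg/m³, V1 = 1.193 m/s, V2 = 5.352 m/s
Case 1: delta_P = -24.76 kPa
Case 2: delta_P = -10.22 kPa
Case 3: delta_P = -13.61 kPa
Ranking (highest first): 2, 3, 1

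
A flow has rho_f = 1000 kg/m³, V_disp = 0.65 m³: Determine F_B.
Formula: F_B = \rho_f g V_{disp}
F_B = 1000·9.81·0.65 = 6376 N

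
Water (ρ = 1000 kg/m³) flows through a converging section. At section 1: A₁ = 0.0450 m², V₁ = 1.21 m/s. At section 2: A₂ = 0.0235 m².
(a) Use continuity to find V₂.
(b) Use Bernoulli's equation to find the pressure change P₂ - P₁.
(a) Continuity: A₁V₁=A₂V₂ -> V₂=A₁V₁/A₂=0.0450*1.21/0.0235=2.32 m/s
(b) Bernoulli: P₂-P₁=0.5*rho*(V₁^2-V₂^2)/1000=0.5*1000*(1.21^2-2.32^2)/1000=-1.959 kPa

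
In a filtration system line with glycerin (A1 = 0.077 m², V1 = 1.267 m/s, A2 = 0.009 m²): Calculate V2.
Formula: V_2 = \frac{A_1 V_1}{A_2}
V2 = 0.077·1.267/0.009 = 10.84 m/s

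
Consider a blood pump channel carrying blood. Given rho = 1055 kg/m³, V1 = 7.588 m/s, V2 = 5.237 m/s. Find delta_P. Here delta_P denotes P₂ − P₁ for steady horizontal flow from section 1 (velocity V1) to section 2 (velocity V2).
Formula: \Delta P = \frac{1}{2} \rho (V_1^2 - V_2^2)
delta_P = 0.5·1055·(7.588² − 5.237²)/1000 = 15.9 kPa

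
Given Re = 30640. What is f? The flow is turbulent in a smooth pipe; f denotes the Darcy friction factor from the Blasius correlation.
Formula: f = \frac{0.316}{Re^{0.25}}
f = 0.316/30640^0.25 = 0.02388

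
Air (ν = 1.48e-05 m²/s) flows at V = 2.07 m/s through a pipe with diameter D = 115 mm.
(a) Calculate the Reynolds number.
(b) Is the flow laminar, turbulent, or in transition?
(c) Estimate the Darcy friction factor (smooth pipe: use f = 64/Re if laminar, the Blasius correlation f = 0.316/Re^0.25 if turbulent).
(a) Re = V·D/ν = 2.07·0.115/1.48e-05 = 16084
(b) Flow regime: turbulent (Re > 4000)
(c) Friction factor: f = 0.316/Re^0.25 = 0.316/16084^0.25 = 0.02806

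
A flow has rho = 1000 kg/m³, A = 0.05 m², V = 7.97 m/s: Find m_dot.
Formula: \dot{m} = \rho A V
m_dot = 1000·0.05·7.97 = 398.5 kg/s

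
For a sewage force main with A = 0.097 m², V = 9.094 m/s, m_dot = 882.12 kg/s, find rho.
Formula: \dot{m} = \rho A V
Substituting knowns: 882.12 = rho·0.097·9.094
Solving for rho: rho = 882.12/(0.097·9.094) = 1000 kg/m³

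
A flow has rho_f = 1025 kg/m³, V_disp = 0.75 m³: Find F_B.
Formula: F_B = \rho_f g V_{disp}
F_B = 1025·9.81·0.75 = 7541 N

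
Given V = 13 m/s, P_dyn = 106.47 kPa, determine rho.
Formula: P_{dyn} = \frac{1}{2} \rho V^2
Substituting knowns: 106.47 = 0.5·rho·13²/1000
Solving for rho: rho = 2·(106.47·1000)/13² = 1260 kg/m³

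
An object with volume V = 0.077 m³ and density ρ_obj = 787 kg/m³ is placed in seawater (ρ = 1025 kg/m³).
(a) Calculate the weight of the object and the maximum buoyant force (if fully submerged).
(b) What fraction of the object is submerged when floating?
(a) W=rho_obj*g*V=787*9.81*0.077=594.5 N; F_B(max)=rho*g*V=1025*9.81*0.077=774.3 N
(b) Floating fraction=rho_obj/rho=787/1025=0.768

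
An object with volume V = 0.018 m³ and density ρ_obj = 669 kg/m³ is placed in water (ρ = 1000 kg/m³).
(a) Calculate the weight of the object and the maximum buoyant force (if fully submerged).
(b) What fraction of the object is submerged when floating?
(a) W=rho_obj*g*V=669*9.81*0.018=118.1 N; F_B(max)=rho*g*V=1000*9.81*0.018=176.6 N
(b) Floating fraction=rho_obj/rho=669/1000=0.669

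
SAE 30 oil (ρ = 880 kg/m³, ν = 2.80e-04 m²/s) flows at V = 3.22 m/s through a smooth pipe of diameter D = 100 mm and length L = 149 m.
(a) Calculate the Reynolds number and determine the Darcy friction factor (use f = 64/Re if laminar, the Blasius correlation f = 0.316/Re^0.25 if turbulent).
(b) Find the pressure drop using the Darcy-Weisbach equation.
(a) Re = V·D/ν = 3.22·0.1/2.80e-04 = 1150 → laminar (Re < 2300); f = 64/Re = 64/1150 = 0.055652
(b) Darcy-Weisbach: ΔP = f·(L/D)·½ρV²/1000 = 0.055652·(149/0.100)·½·880·3.22²/1000 = 378.3 kPa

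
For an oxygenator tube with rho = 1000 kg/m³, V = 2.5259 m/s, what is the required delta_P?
Formula: V = \sqrt{\frac{2 \Delta P}{\rho}}
Substituting knowns: 2.5259 = √(2·(delta_P·1000)/1000)
Solving for delta_P: delta_P = 2.5259²·1000/2/1000 = 3.19 kPa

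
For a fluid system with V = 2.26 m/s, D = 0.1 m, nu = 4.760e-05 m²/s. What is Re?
Formula: Re = \frac{V D}{\nu}
Re = 2.26·0.1/4.760e-05 = 4748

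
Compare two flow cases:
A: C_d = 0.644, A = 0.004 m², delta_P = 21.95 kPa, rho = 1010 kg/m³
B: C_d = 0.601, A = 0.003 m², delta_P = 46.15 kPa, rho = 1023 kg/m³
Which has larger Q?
Q(A) = 16.98 L/s, Q(B) = 17.13 L/s. Answer: B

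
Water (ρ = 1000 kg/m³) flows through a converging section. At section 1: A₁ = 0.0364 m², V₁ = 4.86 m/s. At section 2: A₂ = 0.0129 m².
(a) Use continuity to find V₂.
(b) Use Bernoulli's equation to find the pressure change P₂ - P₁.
(a) Continuity: A₁V₁=A₂V₂ -> V₂=A₁V₁/A₂=0.0364*4.86/0.0129=13.71 m/s
(b) Bernoulli: P₂-P₁=0.5*rho*(V₁^2-V₂^2)/1000=0.5*1000*(4.86^2-13.71^2)/1000=-82.17 kPa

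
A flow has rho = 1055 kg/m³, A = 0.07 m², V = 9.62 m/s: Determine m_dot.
Formula: \dot{m} = \rho A V
m_dot = 1055·0.07·9.62 = 710.4 kg/s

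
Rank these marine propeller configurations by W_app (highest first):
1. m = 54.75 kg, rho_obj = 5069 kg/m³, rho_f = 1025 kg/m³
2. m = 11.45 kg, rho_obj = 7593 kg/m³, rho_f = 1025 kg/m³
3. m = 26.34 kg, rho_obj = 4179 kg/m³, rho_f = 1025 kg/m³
Case 1: W_app = 428.5 N
Case 2: W_app = 97.16 N
Case 3: W_app = 195 N
Ranking (highest first): 1, 3, 2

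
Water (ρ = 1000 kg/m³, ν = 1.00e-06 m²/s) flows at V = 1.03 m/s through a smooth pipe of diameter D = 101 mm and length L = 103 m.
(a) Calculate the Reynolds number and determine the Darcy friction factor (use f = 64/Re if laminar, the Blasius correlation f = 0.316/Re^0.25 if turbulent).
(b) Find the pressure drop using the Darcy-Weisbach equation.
(a) Re = V·D/ν = 1.03·0.101/1.00e-06 = 104030 → turbulent (Re > 4000); f = 0.316/Re^0.25 = 0.316/104030^0.25 = 0.017595 (Blasius is strictly valid for Re ≲ 1e5; used here as the smooth-pipe estimate the problem specifies)
(b) Darcy-Weisbach: ΔP = f·(L/D)·½ρV²/1000 = 0.017595·(103/0.101)·½·1000·1.03²/1000 = 9.518 kPa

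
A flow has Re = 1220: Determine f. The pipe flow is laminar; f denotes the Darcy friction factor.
Formula: f = \frac{64}{Re}
f = 64/1220 = 0.05246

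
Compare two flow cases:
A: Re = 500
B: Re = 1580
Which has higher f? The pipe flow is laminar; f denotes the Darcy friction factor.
f(A) = 0.128, f(B) = 0.04051. Answer: A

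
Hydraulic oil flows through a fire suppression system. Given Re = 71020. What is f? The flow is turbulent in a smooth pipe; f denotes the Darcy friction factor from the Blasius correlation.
Formula: f = \frac{0.316}{Re^{0.25}}
f = 0.316/71020^0.25 = 0.01936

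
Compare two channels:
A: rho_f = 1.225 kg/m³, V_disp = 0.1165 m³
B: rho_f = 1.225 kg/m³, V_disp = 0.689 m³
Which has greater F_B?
F_B(A) = 1.4 N, F_B(B) = 8.28 N. Answer: B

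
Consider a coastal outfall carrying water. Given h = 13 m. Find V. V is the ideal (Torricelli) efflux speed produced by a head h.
Formula: V = \sqrt{2 g h}
V = √(2·9.81·13) = 15.97 m/s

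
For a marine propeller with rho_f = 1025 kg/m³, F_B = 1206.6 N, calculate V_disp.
Formula: F_B = \rho_f g V_{disp}
Substituting knowns: 1206.6 = 1025·9.81·V_disp
Solving for V_disp: V_disp = 1206.6/(1025·9.81) = 0.12 m³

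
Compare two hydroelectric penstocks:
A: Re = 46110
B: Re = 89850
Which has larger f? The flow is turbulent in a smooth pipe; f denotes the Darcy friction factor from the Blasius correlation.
f(A) = 0.02156, f(B) = 0.01825. Answer: A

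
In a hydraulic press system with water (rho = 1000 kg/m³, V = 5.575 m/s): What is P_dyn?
Formula: P_{dyn} = \frac{1}{2} \rho V^2
P_dyn = 0.5·1000·5.575²/1000 = 15.54 kPa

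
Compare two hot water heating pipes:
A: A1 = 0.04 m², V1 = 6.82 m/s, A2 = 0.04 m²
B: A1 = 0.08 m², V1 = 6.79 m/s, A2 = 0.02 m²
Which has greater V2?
V2(A) = 6.82 m/s, V2(B) = 27.16 m/s. Answer: B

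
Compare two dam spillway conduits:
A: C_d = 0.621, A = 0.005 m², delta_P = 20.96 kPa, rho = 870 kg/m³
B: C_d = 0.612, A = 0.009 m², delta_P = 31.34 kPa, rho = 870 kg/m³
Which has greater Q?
Q(A) = 21.55 L/s, Q(B) = 46.75 L/s. Answer: B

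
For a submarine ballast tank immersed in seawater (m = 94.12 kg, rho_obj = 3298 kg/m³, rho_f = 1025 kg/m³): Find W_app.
Formula: W_{app} = mg\left(1 - \frac{\rho_f}{\rho_{obj}}\right)
W_app = 94.12·9.81·(1 − 1025/3298) = 636.4 N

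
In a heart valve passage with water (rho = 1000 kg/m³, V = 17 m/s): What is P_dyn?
Formula: P_{dyn} = \frac{1}{2} \rho V^2
P_dyn = 0.5·1000·17²/1000 = 144.5 kPa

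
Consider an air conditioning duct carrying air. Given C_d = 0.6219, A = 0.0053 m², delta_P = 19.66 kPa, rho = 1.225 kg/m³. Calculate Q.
Formula: Q = C_d A \sqrt{\frac{2 \Delta P}{\rho}}
Q = 0.6219·0.0053·√(2·(19.66·1000)/1.225)·1000 = 590.5 L/s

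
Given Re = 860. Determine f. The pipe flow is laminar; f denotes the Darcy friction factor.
Formula: f = \frac{64}{Re}
f = 64/860 = 0.07442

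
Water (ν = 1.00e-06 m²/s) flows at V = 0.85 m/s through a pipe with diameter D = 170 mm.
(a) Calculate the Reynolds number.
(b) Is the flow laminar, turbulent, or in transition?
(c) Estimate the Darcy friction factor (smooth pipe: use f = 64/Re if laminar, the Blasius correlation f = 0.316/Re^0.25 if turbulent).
(a) Re = V·D/ν = 0.85·0.17/1.00e-06 = 144500
(b) Flow regime: turbulent (Re > 4000)
(c) Friction factor: f = 0.316/Re^0.25 = 0.316/144500^0.25 = 0.01621 (Blasius is strictly valid for Re ≲ 1e5; used here as the smooth-pipe estimate the problem specifies)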